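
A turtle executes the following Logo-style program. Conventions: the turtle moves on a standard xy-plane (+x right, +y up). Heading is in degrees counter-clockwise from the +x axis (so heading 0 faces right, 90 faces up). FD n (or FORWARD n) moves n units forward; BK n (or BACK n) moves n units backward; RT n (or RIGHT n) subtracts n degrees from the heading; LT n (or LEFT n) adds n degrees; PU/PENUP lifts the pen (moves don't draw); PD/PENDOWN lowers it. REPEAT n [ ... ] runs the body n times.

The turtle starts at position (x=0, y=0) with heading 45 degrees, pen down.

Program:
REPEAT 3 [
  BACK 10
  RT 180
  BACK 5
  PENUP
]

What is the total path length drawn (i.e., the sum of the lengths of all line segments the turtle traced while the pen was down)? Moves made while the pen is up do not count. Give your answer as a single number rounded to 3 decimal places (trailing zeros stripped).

Executing turtle program step by step:
Start: pos=(0,0), heading=45, pen down
REPEAT 3 [
  -- iteration 1/3 --
  BK 10: (0,0) -> (-7.071,-7.071) [heading=45, draw]
  RT 180: heading 45 -> 225
  BK 5: (-7.071,-7.071) -> (-3.536,-3.536) [heading=225, draw]
  PU: pen up
  -- iteration 2/3 --
  BK 10: (-3.536,-3.536) -> (3.536,3.536) [heading=225, move]
  RT 180: heading 225 -> 45
  BK 5: (3.536,3.536) -> (0,0) [heading=45, move]
  PU: pen up
  -- iteration 3/3 --
  BK 10: (0,0) -> (-7.071,-7.071) [heading=45, move]
  RT 180: heading 45 -> 225
  BK 5: (-7.071,-7.071) -> (-3.536,-3.536) [heading=225, move]
  PU: pen up
]
Final: pos=(-3.536,-3.536), heading=225, 2 segment(s) drawn

Segment lengths:
  seg 1: (0,0) -> (-7.071,-7.071), length = 10
  seg 2: (-7.071,-7.071) -> (-3.536,-3.536), length = 5
Total = 15

Answer: 15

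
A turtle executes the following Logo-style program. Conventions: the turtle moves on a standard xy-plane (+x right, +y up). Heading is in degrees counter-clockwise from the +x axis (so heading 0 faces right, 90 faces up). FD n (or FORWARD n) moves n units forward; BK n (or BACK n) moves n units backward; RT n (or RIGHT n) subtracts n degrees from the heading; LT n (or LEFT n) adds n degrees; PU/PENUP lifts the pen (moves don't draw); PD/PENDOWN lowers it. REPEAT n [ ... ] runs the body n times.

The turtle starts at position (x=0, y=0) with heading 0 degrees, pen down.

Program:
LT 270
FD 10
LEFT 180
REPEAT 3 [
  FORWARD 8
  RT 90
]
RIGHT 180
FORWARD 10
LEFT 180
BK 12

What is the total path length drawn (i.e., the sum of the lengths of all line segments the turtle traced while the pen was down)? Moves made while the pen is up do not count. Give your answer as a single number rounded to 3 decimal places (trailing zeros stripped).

Answer: 56

Derivation:
Executing turtle program step by step:
Start: pos=(0,0), heading=0, pen down
LT 270: heading 0 -> 270
FD 10: (0,0) -> (0,-10) [heading=270, draw]
LT 180: heading 270 -> 90
REPEAT 3 [
  -- iteration 1/3 --
  FD 8: (0,-10) -> (0,-2) [heading=90, draw]
  RT 90: heading 90 -> 0
  -- iteration 2/3 --
  FD 8: (0,-2) -> (8,-2) [heading=0, draw]
  RT 90: heading 0 -> 270
  -- iteration 3/3 --
  FD 8: (8,-2) -> (8,-10) [heading=270, draw]
  RT 90: heading 270 -> 180
]
RT 180: heading 180 -> 0
FD 10: (8,-10) -> (18,-10) [heading=0, draw]
LT 180: heading 0 -> 180
BK 12: (18,-10) -> (30,-10) [heading=180, draw]
Final: pos=(30,-10), heading=180, 6 segment(s) drawn

Segment lengths:
  seg 1: (0,0) -> (0,-10), length = 10
  seg 2: (0,-10) -> (0,-2), length = 8
  seg 3: (0,-2) -> (8,-2), length = 8
  seg 4: (8,-2) -> (8,-10), length = 8
  seg 5: (8,-10) -> (18,-10), length = 10
  seg 6: (18,-10) -> (30,-10), length = 12
Total = 56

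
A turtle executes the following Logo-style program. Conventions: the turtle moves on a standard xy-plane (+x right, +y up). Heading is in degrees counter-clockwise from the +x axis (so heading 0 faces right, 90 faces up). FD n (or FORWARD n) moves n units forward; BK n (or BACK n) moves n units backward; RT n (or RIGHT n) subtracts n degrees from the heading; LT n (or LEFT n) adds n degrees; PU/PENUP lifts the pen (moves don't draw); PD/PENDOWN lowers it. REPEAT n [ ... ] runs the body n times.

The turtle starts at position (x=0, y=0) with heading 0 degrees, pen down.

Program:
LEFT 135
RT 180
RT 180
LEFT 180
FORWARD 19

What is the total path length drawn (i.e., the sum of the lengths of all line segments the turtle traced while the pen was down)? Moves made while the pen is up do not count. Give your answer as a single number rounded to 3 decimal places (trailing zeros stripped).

Executing turtle program step by step:
Start: pos=(0,0), heading=0, pen down
LT 135: heading 0 -> 135
RT 180: heading 135 -> 315
RT 180: heading 315 -> 135
LT 180: heading 135 -> 315
FD 19: (0,0) -> (13.435,-13.435) [heading=315, draw]
Final: pos=(13.435,-13.435), heading=315, 1 segment(s) drawn

Segment lengths:
  seg 1: (0,0) -> (13.435,-13.435), length = 19
Total = 19

Answer: 19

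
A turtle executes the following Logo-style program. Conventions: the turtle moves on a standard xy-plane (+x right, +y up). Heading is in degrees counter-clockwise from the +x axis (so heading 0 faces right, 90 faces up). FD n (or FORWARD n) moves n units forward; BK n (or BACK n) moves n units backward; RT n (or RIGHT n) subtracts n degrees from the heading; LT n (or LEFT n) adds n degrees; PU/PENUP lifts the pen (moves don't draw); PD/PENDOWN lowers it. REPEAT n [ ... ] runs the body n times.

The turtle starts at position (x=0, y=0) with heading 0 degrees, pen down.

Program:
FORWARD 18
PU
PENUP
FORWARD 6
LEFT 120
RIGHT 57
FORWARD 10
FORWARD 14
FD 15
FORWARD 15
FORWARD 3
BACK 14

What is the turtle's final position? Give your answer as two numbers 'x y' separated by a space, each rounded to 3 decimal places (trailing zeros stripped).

Answer: 43.522 38.313

Derivation:
Executing turtle program step by step:
Start: pos=(0,0), heading=0, pen down
FD 18: (0,0) -> (18,0) [heading=0, draw]
PU: pen up
PU: pen up
FD 6: (18,0) -> (24,0) [heading=0, move]
LT 120: heading 0 -> 120
RT 57: heading 120 -> 63
FD 10: (24,0) -> (28.54,8.91) [heading=63, move]
FD 14: (28.54,8.91) -> (34.896,21.384) [heading=63, move]
FD 15: (34.896,21.384) -> (41.706,34.749) [heading=63, move]
FD 15: (41.706,34.749) -> (48.515,48.114) [heading=63, move]
FD 3: (48.515,48.114) -> (49.877,50.787) [heading=63, move]
BK 14: (49.877,50.787) -> (43.522,38.313) [heading=63, move]
Final: pos=(43.522,38.313), heading=63, 1 segment(s) drawn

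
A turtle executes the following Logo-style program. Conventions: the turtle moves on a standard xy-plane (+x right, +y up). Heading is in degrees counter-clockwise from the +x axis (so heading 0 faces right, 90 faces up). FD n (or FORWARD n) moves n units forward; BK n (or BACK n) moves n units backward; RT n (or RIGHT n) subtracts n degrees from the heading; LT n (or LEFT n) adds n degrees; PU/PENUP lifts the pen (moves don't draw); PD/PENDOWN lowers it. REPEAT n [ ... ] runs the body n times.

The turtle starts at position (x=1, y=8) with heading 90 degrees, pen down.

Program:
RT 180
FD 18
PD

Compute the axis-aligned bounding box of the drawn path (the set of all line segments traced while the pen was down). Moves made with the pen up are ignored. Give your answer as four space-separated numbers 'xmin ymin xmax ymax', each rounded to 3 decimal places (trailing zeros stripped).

Executing turtle program step by step:
Start: pos=(1,8), heading=90, pen down
RT 180: heading 90 -> 270
FD 18: (1,8) -> (1,-10) [heading=270, draw]
PD: pen down
Final: pos=(1,-10), heading=270, 1 segment(s) drawn

Segment endpoints: x in {1, 1}, y in {-10, 8}
xmin=1, ymin=-10, xmax=1, ymax=8

Answer: 1 -10 1 8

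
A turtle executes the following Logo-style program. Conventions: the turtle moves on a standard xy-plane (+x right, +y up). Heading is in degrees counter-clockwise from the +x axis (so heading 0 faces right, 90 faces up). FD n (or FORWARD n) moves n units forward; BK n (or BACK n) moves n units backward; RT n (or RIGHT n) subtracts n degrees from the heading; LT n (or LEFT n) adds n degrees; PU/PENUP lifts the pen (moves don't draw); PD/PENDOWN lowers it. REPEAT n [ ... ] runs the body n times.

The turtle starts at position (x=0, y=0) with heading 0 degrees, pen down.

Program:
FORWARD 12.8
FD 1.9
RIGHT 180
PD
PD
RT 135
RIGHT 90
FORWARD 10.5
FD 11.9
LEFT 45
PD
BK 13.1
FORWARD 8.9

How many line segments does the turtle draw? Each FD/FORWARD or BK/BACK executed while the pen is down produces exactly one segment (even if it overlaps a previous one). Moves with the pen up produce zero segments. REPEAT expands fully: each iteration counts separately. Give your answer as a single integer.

Answer: 6

Derivation:
Executing turtle program step by step:
Start: pos=(0,0), heading=0, pen down
FD 12.8: (0,0) -> (12.8,0) [heading=0, draw]
FD 1.9: (12.8,0) -> (14.7,0) [heading=0, draw]
RT 180: heading 0 -> 180
PD: pen down
PD: pen down
RT 135: heading 180 -> 45
RT 90: heading 45 -> 315
FD 10.5: (14.7,0) -> (22.125,-7.425) [heading=315, draw]
FD 11.9: (22.125,-7.425) -> (30.539,-15.839) [heading=315, draw]
LT 45: heading 315 -> 0
PD: pen down
BK 13.1: (30.539,-15.839) -> (17.439,-15.839) [heading=0, draw]
FD 8.9: (17.439,-15.839) -> (26.339,-15.839) [heading=0, draw]
Final: pos=(26.339,-15.839), heading=0, 6 segment(s) drawn
Segments drawn: 6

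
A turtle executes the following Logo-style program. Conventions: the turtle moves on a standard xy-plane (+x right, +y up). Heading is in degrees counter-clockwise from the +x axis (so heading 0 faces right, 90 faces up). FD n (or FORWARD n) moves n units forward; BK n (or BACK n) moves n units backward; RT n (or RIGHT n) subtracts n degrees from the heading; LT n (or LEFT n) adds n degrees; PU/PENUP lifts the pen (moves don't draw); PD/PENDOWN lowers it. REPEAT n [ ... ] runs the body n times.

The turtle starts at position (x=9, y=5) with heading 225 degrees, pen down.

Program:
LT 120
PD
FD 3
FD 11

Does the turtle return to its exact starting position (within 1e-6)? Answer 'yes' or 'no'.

Answer: no

Derivation:
Executing turtle program step by step:
Start: pos=(9,5), heading=225, pen down
LT 120: heading 225 -> 345
PD: pen down
FD 3: (9,5) -> (11.898,4.224) [heading=345, draw]
FD 11: (11.898,4.224) -> (22.523,1.377) [heading=345, draw]
Final: pos=(22.523,1.377), heading=345, 2 segment(s) drawn

Start position: (9, 5)
Final position: (22.523, 1.377)
Distance = 14; >= 1e-6 -> NOT closed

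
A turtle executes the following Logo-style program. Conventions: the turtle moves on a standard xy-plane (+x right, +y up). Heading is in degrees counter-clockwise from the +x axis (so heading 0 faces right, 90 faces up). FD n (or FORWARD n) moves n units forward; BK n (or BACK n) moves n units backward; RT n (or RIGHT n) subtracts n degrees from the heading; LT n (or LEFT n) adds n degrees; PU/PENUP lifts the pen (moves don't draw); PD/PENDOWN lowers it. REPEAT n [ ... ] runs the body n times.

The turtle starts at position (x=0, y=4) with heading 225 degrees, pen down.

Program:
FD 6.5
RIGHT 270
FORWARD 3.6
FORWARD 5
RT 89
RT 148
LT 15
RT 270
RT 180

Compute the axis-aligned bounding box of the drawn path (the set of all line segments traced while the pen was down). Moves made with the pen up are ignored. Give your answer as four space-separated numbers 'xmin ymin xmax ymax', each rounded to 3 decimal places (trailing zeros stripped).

Executing turtle program step by step:
Start: pos=(0,4), heading=225, pen down
FD 6.5: (0,4) -> (-4.596,-0.596) [heading=225, draw]
RT 270: heading 225 -> 315
FD 3.6: (-4.596,-0.596) -> (-2.051,-3.142) [heading=315, draw]
FD 5: (-2.051,-3.142) -> (1.485,-6.677) [heading=315, draw]
RT 89: heading 315 -> 226
RT 148: heading 226 -> 78
LT 15: heading 78 -> 93
RT 270: heading 93 -> 183
RT 180: heading 183 -> 3
Final: pos=(1.485,-6.677), heading=3, 3 segment(s) drawn

Segment endpoints: x in {-4.596, -2.051, 0, 1.485}, y in {-6.677, -3.142, -0.596, 4}
xmin=-4.596, ymin=-6.677, xmax=1.485, ymax=4

Answer: -4.596 -6.677 1.485 4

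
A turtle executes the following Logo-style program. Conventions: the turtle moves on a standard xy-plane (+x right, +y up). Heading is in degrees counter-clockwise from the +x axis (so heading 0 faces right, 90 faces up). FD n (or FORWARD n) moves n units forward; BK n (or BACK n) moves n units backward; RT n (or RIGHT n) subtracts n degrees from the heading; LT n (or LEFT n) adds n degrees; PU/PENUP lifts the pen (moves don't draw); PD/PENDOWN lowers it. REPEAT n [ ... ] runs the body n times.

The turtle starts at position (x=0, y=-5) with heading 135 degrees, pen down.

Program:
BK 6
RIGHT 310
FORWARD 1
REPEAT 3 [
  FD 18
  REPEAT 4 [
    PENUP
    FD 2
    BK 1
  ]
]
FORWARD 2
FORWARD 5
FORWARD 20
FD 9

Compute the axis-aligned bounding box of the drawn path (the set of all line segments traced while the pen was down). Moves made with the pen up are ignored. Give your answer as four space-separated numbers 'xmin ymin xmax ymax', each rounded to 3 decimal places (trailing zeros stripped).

Answer: -14.685 -10.899 4.243 -5

Derivation:
Executing turtle program step by step:
Start: pos=(0,-5), heading=135, pen down
BK 6: (0,-5) -> (4.243,-9.243) [heading=135, draw]
RT 310: heading 135 -> 185
FD 1: (4.243,-9.243) -> (3.246,-9.33) [heading=185, draw]
REPEAT 3 [
  -- iteration 1/3 --
  FD 18: (3.246,-9.33) -> (-14.685,-10.899) [heading=185, draw]
  REPEAT 4 [
    -- iteration 1/4 --
    PU: pen up
    FD 2: (-14.685,-10.899) -> (-16.677,-11.073) [heading=185, move]
    BK 1: (-16.677,-11.073) -> (-15.681,-10.986) [heading=185, move]
    -- iteration 2/4 --
    PU: pen up
    FD 2: (-15.681,-10.986) -> (-17.674,-11.16) [heading=185, move]
    BK 1: (-17.674,-11.16) -> (-16.677,-11.073) [heading=185, move]
    -- iteration 3/4 --
    PU: pen up
    FD 2: (-16.677,-11.073) -> (-18.67,-11.247) [heading=185, move]
    BK 1: (-18.67,-11.247) -> (-17.674,-11.16) [heading=185, move]
    -- iteration 4/4 --
    PU: pen up
    FD 2: (-17.674,-11.16) -> (-19.666,-11.334) [heading=185, move]
    BK 1: (-19.666,-11.334) -> (-18.67,-11.247) [heading=185, move]
  ]
  -- iteration 2/3 --
  FD 18: (-18.67,-11.247) -> (-36.601,-12.816) [heading=185, move]
  REPEAT 4 [
    -- iteration 1/4 --
    PU: pen up
    FD 2: (-36.601,-12.816) -> (-38.594,-12.99) [heading=185, move]
    BK 1: (-38.594,-12.99) -> (-37.598,-12.903) [heading=185, move]
    -- iteration 2/4 --
    PU: pen up
    FD 2: (-37.598,-12.903) -> (-39.59,-13.077) [heading=185, move]
    BK 1: (-39.59,-13.077) -> (-38.594,-12.99) [heading=185, move]
    -- iteration 3/4 --
    PU: pen up
    FD 2: (-38.594,-12.99) -> (-40.586,-13.165) [heading=185, move]
    BK 1: (-40.586,-13.165) -> (-39.59,-13.077) [heading=185, move]
    -- iteration 4/4 --
    PU: pen up
    FD 2: (-39.59,-13.077) -> (-41.582,-13.252) [heading=185, move]
    BK 1: (-41.582,-13.252) -> (-40.586,-13.165) [heading=185, move]
  ]
  -- iteration 3/3 --
  FD 18: (-40.586,-13.165) -> (-58.518,-14.733) [heading=185, move]
  REPEAT 4 [
    -- iteration 1/4 --
    PU: pen up
    FD 2: (-58.518,-14.733) -> (-60.51,-14.908) [heading=185, move]
    BK 1: (-60.51,-14.908) -> (-59.514,-14.821) [heading=185, move]
    -- iteration 2/4 --
    PU: pen up
    FD 2: (-59.514,-14.821) -> (-61.506,-14.995) [heading=185, move]
    BK 1: (-61.506,-14.995) -> (-60.51,-14.908) [heading=185, move]
    -- iteration 3/4 --
    PU: pen up
    FD 2: (-60.51,-14.908) -> (-62.502,-15.082) [heading=185, move]
    BK 1: (-62.502,-15.082) -> (-61.506,-14.995) [heading=185, move]
    -- iteration 4/4 --
    PU: pen up
    FD 2: (-61.506,-14.995) -> (-63.499,-15.169) [heading=185, move]
    BK 1: (-63.499,-15.169) -> (-62.502,-15.082) [heading=185, move]
  ]
]
FD 2: (-62.502,-15.082) -> (-64.495,-15.256) [heading=185, move]
FD 5: (-64.495,-15.256) -> (-69.476,-15.692) [heading=185, move]
FD 20: (-69.476,-15.692) -> (-89.4,-17.435) [heading=185, move]
FD 9: (-89.4,-17.435) -> (-98.365,-18.22) [heading=185, move]
Final: pos=(-98.365,-18.22), heading=185, 3 segment(s) drawn

Segment endpoints: x in {-14.685, 0, 3.246, 4.243}, y in {-10.899, -9.33, -9.243, -5}
xmin=-14.685, ymin=-10.899, xmax=4.243, ymax=-5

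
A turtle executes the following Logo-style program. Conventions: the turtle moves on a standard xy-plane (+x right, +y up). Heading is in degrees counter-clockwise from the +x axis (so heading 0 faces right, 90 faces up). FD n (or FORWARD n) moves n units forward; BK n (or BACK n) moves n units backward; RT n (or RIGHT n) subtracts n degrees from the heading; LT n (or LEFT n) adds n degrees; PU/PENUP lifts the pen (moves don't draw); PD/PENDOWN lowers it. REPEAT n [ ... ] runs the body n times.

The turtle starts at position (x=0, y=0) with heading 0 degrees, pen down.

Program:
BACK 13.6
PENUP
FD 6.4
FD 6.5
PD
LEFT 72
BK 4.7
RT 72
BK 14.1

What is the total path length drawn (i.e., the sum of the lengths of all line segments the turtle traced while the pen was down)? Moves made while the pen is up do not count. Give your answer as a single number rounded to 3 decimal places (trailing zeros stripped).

Executing turtle program step by step:
Start: pos=(0,0), heading=0, pen down
BK 13.6: (0,0) -> (-13.6,0) [heading=0, draw]
PU: pen up
FD 6.4: (-13.6,0) -> (-7.2,0) [heading=0, move]
FD 6.5: (-7.2,0) -> (-0.7,0) [heading=0, move]
PD: pen down
LT 72: heading 0 -> 72
BK 4.7: (-0.7,0) -> (-2.152,-4.47) [heading=72, draw]
RT 72: heading 72 -> 0
BK 14.1: (-2.152,-4.47) -> (-16.252,-4.47) [heading=0, draw]
Final: pos=(-16.252,-4.47), heading=0, 3 segment(s) drawn

Segment lengths:
  seg 1: (0,0) -> (-13.6,0), length = 13.6
  seg 2: (-0.7,0) -> (-2.152,-4.47), length = 4.7
  seg 3: (-2.152,-4.47) -> (-16.252,-4.47), length = 14.1
Total = 32.4

Answer: 32.4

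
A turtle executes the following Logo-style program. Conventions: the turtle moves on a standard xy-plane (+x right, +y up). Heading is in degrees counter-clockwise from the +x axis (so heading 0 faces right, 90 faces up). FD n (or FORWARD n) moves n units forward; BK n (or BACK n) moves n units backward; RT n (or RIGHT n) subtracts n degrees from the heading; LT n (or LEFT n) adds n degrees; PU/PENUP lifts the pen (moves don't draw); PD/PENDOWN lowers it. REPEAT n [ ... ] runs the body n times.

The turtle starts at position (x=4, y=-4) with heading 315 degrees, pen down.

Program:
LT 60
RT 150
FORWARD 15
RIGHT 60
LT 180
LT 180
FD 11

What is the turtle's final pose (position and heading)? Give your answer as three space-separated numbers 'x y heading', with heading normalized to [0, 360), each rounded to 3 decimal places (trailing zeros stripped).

Answer: -17.232 -11.76 165

Derivation:
Executing turtle program step by step:
Start: pos=(4,-4), heading=315, pen down
LT 60: heading 315 -> 15
RT 150: heading 15 -> 225
FD 15: (4,-4) -> (-6.607,-14.607) [heading=225, draw]
RT 60: heading 225 -> 165
LT 180: heading 165 -> 345
LT 180: heading 345 -> 165
FD 11: (-6.607,-14.607) -> (-17.232,-11.76) [heading=165, draw]
Final: pos=(-17.232,-11.76), heading=165, 2 segment(s) drawn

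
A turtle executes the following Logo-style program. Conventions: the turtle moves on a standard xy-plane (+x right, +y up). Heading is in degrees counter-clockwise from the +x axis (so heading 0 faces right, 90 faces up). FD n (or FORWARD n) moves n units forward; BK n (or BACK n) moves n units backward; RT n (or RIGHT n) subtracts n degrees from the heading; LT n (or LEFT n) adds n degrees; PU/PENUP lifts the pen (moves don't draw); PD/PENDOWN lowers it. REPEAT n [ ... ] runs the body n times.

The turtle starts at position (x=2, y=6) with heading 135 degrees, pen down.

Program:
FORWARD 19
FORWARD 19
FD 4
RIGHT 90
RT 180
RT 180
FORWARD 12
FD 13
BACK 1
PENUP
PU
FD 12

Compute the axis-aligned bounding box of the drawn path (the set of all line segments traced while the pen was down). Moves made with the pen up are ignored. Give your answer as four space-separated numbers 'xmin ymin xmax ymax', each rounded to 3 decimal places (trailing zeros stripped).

Answer: -27.698 6 2 53.376

Derivation:
Executing turtle program step by step:
Start: pos=(2,6), heading=135, pen down
FD 19: (2,6) -> (-11.435,19.435) [heading=135, draw]
FD 19: (-11.435,19.435) -> (-24.87,32.87) [heading=135, draw]
FD 4: (-24.87,32.87) -> (-27.698,35.698) [heading=135, draw]
RT 90: heading 135 -> 45
RT 180: heading 45 -> 225
RT 180: heading 225 -> 45
FD 12: (-27.698,35.698) -> (-19.213,44.184) [heading=45, draw]
FD 13: (-19.213,44.184) -> (-10.021,53.376) [heading=45, draw]
BK 1: (-10.021,53.376) -> (-10.728,52.669) [heading=45, draw]
PU: pen up
PU: pen up
FD 12: (-10.728,52.669) -> (-2.243,61.154) [heading=45, move]
Final: pos=(-2.243,61.154), heading=45, 6 segment(s) drawn

Segment endpoints: x in {-27.698, -24.87, -19.213, -11.435, -10.728, -10.021, 2}, y in {6, 19.435, 32.87, 35.698, 44.184, 52.669, 53.376}
xmin=-27.698, ymin=6, xmax=2, ymax=53.376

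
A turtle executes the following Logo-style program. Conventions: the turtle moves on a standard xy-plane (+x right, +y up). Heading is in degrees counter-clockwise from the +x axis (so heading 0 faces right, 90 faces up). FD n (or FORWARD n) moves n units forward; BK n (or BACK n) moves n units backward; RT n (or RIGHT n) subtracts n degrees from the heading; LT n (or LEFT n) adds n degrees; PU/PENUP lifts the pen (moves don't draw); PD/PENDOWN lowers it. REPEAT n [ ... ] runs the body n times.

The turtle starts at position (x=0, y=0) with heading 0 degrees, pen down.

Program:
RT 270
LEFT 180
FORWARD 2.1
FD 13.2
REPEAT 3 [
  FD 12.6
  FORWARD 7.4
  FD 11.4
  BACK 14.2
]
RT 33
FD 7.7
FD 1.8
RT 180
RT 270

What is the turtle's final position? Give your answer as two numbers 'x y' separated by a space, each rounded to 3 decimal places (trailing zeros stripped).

Answer: -5.174 -74.867

Derivation:
Executing turtle program step by step:
Start: pos=(0,0), heading=0, pen down
RT 270: heading 0 -> 90
LT 180: heading 90 -> 270
FD 2.1: (0,0) -> (0,-2.1) [heading=270, draw]
FD 13.2: (0,-2.1) -> (0,-15.3) [heading=270, draw]
REPEAT 3 [
  -- iteration 1/3 --
  FD 12.6: (0,-15.3) -> (0,-27.9) [heading=270, draw]
  FD 7.4: (0,-27.9) -> (0,-35.3) [heading=270, draw]
  FD 11.4: (0,-35.3) -> (0,-46.7) [heading=270, draw]
  BK 14.2: (0,-46.7) -> (0,-32.5) [heading=270, draw]
  -- iteration 2/3 --
  FD 12.6: (0,-32.5) -> (0,-45.1) [heading=270, draw]
  FD 7.4: (0,-45.1) -> (0,-52.5) [heading=270, draw]
  FD 11.4: (0,-52.5) -> (0,-63.9) [heading=270, draw]
  BK 14.2: (0,-63.9) -> (0,-49.7) [heading=270, draw]
  -- iteration 3/3 --
  FD 12.6: (0,-49.7) -> (0,-62.3) [heading=270, draw]
  FD 7.4: (0,-62.3) -> (0,-69.7) [heading=270, draw]
  FD 11.4: (0,-69.7) -> (0,-81.1) [heading=270, draw]
  BK 14.2: (0,-81.1) -> (0,-66.9) [heading=270, draw]
]
RT 33: heading 270 -> 237
FD 7.7: (0,-66.9) -> (-4.194,-73.358) [heading=237, draw]
FD 1.8: (-4.194,-73.358) -> (-5.174,-74.867) [heading=237, draw]
RT 180: heading 237 -> 57
RT 270: heading 57 -> 147
Final: pos=(-5.174,-74.867), heading=147, 16 segment(s) drawn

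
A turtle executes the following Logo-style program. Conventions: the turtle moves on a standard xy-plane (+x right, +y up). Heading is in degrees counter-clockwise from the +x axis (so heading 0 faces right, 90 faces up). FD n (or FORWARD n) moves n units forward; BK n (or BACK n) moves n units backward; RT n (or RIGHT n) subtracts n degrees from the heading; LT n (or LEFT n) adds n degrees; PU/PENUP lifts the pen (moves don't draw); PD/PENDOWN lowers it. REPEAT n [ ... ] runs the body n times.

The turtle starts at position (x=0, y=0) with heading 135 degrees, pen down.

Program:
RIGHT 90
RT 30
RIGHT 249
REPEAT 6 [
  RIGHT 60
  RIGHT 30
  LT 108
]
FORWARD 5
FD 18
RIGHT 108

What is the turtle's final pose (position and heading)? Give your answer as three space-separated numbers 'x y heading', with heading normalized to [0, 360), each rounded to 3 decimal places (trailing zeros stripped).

Executing turtle program step by step:
Start: pos=(0,0), heading=135, pen down
RT 90: heading 135 -> 45
RT 30: heading 45 -> 15
RT 249: heading 15 -> 126
REPEAT 6 [
  -- iteration 1/6 --
  RT 60: heading 126 -> 66
  RT 30: heading 66 -> 36
  LT 108: heading 36 -> 144
  -- iteration 2/6 --
  RT 60: heading 144 -> 84
  RT 30: heading 84 -> 54
  LT 108: heading 54 -> 162
  -- iteration 3/6 --
  RT 60: heading 162 -> 102
  RT 30: heading 102 -> 72
  LT 108: heading 72 -> 180
  -- iteration 4/6 --
  RT 60: heading 180 -> 120
  RT 30: heading 120 -> 90
  LT 108: heading 90 -> 198
  -- iteration 5/6 --
  RT 60: heading 198 -> 138
  RT 30: heading 138 -> 108
  LT 108: heading 108 -> 216
  -- iteration 6/6 --
  RT 60: heading 216 -> 156
  RT 30: heading 156 -> 126
  LT 108: heading 126 -> 234
]
FD 5: (0,0) -> (-2.939,-4.045) [heading=234, draw]
FD 18: (-2.939,-4.045) -> (-13.519,-18.607) [heading=234, draw]
RT 108: heading 234 -> 126
Final: pos=(-13.519,-18.607), heading=126, 2 segment(s) drawn

Answer: -13.519 -18.607 126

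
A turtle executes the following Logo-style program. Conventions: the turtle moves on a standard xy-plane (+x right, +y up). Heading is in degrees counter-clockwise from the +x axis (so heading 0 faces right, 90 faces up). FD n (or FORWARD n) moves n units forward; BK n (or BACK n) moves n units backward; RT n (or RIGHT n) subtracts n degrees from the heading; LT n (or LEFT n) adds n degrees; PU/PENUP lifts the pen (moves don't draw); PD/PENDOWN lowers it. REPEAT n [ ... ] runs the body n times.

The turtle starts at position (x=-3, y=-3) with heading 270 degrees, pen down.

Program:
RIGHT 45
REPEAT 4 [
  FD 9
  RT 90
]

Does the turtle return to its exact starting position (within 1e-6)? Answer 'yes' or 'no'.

Answer: yes

Derivation:
Executing turtle program step by step:
Start: pos=(-3,-3), heading=270, pen down
RT 45: heading 270 -> 225
REPEAT 4 [
  -- iteration 1/4 --
  FD 9: (-3,-3) -> (-9.364,-9.364) [heading=225, draw]
  RT 90: heading 225 -> 135
  -- iteration 2/4 --
  FD 9: (-9.364,-9.364) -> (-15.728,-3) [heading=135, draw]
  RT 90: heading 135 -> 45
  -- iteration 3/4 --
  FD 9: (-15.728,-3) -> (-9.364,3.364) [heading=45, draw]
  RT 90: heading 45 -> 315
  -- iteration 4/4 --
  FD 9: (-9.364,3.364) -> (-3,-3) [heading=315, draw]
  RT 90: heading 315 -> 225
]
Final: pos=(-3,-3), heading=225, 4 segment(s) drawn

Start position: (-3, -3)
Final position: (-3, -3)
Distance = 0; < 1e-6 -> CLOSED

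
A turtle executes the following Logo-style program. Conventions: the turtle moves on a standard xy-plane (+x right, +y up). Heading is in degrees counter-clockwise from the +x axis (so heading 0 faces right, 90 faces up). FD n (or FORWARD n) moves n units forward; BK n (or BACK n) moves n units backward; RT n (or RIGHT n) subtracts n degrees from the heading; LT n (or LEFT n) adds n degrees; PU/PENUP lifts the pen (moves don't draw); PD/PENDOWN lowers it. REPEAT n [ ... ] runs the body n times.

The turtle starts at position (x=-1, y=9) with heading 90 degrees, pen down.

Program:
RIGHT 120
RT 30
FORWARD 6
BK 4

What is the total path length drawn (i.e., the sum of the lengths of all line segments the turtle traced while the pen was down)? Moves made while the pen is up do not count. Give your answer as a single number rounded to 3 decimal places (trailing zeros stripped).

Answer: 10

Derivation:
Executing turtle program step by step:
Start: pos=(-1,9), heading=90, pen down
RT 120: heading 90 -> 330
RT 30: heading 330 -> 300
FD 6: (-1,9) -> (2,3.804) [heading=300, draw]
BK 4: (2,3.804) -> (0,7.268) [heading=300, draw]
Final: pos=(0,7.268), heading=300, 2 segment(s) drawn

Segment lengths:
  seg 1: (-1,9) -> (2,3.804), length = 6
  seg 2: (2,3.804) -> (0,7.268), length = 4
Total = 10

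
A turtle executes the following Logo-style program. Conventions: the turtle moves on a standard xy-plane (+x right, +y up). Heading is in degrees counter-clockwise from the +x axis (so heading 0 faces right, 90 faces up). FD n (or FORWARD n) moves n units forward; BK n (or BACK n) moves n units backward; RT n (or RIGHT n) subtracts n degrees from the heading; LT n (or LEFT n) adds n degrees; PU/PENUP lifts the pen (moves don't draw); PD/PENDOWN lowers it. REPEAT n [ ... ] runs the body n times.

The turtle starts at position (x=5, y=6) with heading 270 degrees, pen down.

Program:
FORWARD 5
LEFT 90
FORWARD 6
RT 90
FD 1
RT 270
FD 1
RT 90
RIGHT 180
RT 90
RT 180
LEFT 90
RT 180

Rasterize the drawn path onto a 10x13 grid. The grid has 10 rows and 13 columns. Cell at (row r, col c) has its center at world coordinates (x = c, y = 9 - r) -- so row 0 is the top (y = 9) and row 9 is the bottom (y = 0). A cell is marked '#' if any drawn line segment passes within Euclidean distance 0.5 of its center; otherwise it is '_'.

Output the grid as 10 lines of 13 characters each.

Answer: _____________
_____________
_____________
_____#_______
_____#_______
_____#_______
_____#_______
_____#_______
_____#######_
___________##

Derivation:
Segment 0: (5,6) -> (5,1)
Segment 1: (5,1) -> (11,1)
Segment 2: (11,1) -> (11,-0)
Segment 3: (11,-0) -> (12,-0)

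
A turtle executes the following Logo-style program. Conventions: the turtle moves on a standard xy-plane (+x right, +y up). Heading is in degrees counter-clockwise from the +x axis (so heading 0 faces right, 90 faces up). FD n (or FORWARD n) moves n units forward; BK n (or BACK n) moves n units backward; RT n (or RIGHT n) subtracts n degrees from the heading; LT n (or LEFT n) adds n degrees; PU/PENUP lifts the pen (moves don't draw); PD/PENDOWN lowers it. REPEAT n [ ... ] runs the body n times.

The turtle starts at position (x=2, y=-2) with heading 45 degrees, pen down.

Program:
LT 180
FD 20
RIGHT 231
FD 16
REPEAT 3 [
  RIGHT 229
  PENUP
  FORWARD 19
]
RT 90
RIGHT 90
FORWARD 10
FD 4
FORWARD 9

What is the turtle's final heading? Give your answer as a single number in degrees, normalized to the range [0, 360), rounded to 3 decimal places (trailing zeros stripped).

Executing turtle program step by step:
Start: pos=(2,-2), heading=45, pen down
LT 180: heading 45 -> 225
FD 20: (2,-2) -> (-12.142,-16.142) [heading=225, draw]
RT 231: heading 225 -> 354
FD 16: (-12.142,-16.142) -> (3.77,-17.815) [heading=354, draw]
REPEAT 3 [
  -- iteration 1/3 --
  RT 229: heading 354 -> 125
  PU: pen up
  FD 19: (3.77,-17.815) -> (-7.128,-2.251) [heading=125, move]
  -- iteration 2/3 --
  RT 229: heading 125 -> 256
  PU: pen up
  FD 19: (-7.128,-2.251) -> (-11.724,-20.686) [heading=256, move]
  -- iteration 3/3 --
  RT 229: heading 256 -> 27
  PU: pen up
  FD 19: (-11.724,-20.686) -> (5.205,-12.061) [heading=27, move]
]
RT 90: heading 27 -> 297
RT 90: heading 297 -> 207
FD 10: (5.205,-12.061) -> (-3.705,-16.6) [heading=207, move]
FD 4: (-3.705,-16.6) -> (-7.269,-18.416) [heading=207, move]
FD 9: (-7.269,-18.416) -> (-15.288,-22.502) [heading=207, move]
Final: pos=(-15.288,-22.502), heading=207, 2 segment(s) drawn

Answer: 207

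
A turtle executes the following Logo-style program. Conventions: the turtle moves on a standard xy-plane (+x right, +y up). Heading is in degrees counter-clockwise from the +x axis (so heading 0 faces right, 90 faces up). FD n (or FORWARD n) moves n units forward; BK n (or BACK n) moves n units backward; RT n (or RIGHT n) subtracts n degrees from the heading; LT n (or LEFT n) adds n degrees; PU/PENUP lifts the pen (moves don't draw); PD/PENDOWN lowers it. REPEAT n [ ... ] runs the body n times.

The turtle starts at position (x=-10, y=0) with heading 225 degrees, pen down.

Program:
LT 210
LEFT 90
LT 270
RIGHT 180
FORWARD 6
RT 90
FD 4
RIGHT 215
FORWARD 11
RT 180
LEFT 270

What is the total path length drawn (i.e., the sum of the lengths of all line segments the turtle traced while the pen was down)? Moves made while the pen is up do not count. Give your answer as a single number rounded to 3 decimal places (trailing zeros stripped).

Executing turtle program step by step:
Start: pos=(-10,0), heading=225, pen down
LT 210: heading 225 -> 75
LT 90: heading 75 -> 165
LT 270: heading 165 -> 75
RT 180: heading 75 -> 255
FD 6: (-10,0) -> (-11.553,-5.796) [heading=255, draw]
RT 90: heading 255 -> 165
FD 4: (-11.553,-5.796) -> (-15.417,-4.76) [heading=165, draw]
RT 215: heading 165 -> 310
FD 11: (-15.417,-4.76) -> (-8.346,-13.187) [heading=310, draw]
RT 180: heading 310 -> 130
LT 270: heading 130 -> 40
Final: pos=(-8.346,-13.187), heading=40, 3 segment(s) drawn

Segment lengths:
  seg 1: (-10,0) -> (-11.553,-5.796), length = 6
  seg 2: (-11.553,-5.796) -> (-15.417,-4.76), length = 4
  seg 3: (-15.417,-4.76) -> (-8.346,-13.187), length = 11
Total = 21

Answer: 21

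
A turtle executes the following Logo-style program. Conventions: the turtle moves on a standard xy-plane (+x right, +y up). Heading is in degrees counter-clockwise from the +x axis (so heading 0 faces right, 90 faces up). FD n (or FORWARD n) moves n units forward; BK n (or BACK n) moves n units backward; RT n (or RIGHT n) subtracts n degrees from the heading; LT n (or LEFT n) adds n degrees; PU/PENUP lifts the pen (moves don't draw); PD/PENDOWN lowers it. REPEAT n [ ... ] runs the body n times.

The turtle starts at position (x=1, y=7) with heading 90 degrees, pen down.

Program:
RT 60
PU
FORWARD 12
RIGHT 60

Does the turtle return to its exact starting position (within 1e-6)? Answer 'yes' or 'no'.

Answer: no

Derivation:
Executing turtle program step by step:
Start: pos=(1,7), heading=90, pen down
RT 60: heading 90 -> 30
PU: pen up
FD 12: (1,7) -> (11.392,13) [heading=30, move]
RT 60: heading 30 -> 330
Final: pos=(11.392,13), heading=330, 0 segment(s) drawn

Start position: (1, 7)
Final position: (11.392, 13)
Distance = 12; >= 1e-6 -> NOT closed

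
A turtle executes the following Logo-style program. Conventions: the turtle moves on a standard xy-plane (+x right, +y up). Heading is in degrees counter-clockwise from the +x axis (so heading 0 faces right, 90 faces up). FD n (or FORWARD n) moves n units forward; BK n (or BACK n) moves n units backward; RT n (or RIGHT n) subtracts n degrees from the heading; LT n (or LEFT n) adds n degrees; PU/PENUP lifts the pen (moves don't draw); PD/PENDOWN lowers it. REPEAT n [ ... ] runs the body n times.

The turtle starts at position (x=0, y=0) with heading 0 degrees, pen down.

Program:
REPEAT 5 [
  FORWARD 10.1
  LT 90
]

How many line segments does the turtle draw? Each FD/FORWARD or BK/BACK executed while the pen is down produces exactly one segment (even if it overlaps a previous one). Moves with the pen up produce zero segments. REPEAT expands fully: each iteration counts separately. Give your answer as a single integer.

Answer: 5

Derivation:
Executing turtle program step by step:
Start: pos=(0,0), heading=0, pen down
REPEAT 5 [
  -- iteration 1/5 --
  FD 10.1: (0,0) -> (10.1,0) [heading=0, draw]
  LT 90: heading 0 -> 90
  -- iteration 2/5 --
  FD 10.1: (10.1,0) -> (10.1,10.1) [heading=90, draw]
  LT 90: heading 90 -> 180
  -- iteration 3/5 --
  FD 10.1: (10.1,10.1) -> (0,10.1) [heading=180, draw]
  LT 90: heading 180 -> 270
  -- iteration 4/5 --
  FD 10.1: (0,10.1) -> (0,0) [heading=270, draw]
  LT 90: heading 270 -> 0
  -- iteration 5/5 --
  FD 10.1: (0,0) -> (10.1,0) [heading=0, draw]
  LT 90: heading 0 -> 90
]
Final: pos=(10.1,0), heading=90, 5 segment(s) drawn
Segments drawn: 5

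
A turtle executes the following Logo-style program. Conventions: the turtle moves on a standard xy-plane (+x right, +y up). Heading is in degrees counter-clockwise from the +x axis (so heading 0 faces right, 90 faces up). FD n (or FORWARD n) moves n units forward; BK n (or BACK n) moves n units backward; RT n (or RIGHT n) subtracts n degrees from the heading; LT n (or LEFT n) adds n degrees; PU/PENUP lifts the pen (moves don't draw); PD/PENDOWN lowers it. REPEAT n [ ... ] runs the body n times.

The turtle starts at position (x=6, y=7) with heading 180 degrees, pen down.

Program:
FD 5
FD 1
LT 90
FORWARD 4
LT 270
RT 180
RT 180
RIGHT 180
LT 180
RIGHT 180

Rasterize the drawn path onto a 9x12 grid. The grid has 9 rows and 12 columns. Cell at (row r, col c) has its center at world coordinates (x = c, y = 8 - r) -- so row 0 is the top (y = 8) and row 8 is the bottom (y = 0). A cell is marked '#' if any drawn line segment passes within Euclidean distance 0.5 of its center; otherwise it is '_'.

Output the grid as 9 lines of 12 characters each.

Answer: ____________
#######_____
#___________
#___________
#___________
#___________
____________
____________
____________

Derivation:
Segment 0: (6,7) -> (1,7)
Segment 1: (1,7) -> (0,7)
Segment 2: (0,7) -> (-0,3)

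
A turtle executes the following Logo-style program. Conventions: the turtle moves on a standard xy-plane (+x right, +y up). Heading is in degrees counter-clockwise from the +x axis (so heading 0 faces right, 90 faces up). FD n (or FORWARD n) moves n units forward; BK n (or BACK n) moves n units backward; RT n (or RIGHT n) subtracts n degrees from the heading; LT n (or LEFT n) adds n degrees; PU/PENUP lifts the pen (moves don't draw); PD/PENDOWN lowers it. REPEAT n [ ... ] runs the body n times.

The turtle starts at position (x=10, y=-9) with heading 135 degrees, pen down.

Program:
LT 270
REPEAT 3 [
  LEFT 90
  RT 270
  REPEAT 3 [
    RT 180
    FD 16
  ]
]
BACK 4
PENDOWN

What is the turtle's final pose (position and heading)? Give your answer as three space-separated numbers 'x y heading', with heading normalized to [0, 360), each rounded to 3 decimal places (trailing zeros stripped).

Answer: 41.113 22.113 45

Derivation:
Executing turtle program step by step:
Start: pos=(10,-9), heading=135, pen down
LT 270: heading 135 -> 45
REPEAT 3 [
  -- iteration 1/3 --
  LT 90: heading 45 -> 135
  RT 270: heading 135 -> 225
  REPEAT 3 [
    -- iteration 1/3 --
    RT 180: heading 225 -> 45
    FD 16: (10,-9) -> (21.314,2.314) [heading=45, draw]
    -- iteration 2/3 --
    RT 180: heading 45 -> 225
    FD 16: (21.314,2.314) -> (10,-9) [heading=225, draw]
    -- iteration 3/3 --
    RT 180: heading 225 -> 45
    FD 16: (10,-9) -> (21.314,2.314) [heading=45, draw]
  ]
  -- iteration 2/3 --
  LT 90: heading 45 -> 135
  RT 270: heading 135 -> 225
  REPEAT 3 [
    -- iteration 1/3 --
    RT 180: heading 225 -> 45
    FD 16: (21.314,2.314) -> (32.627,13.627) [heading=45, draw]
    -- iteration 2/3 --
    RT 180: heading 45 -> 225
    FD 16: (32.627,13.627) -> (21.314,2.314) [heading=225, draw]
    -- iteration 3/3 --
    RT 180: heading 225 -> 45
    FD 16: (21.314,2.314) -> (32.627,13.627) [heading=45, draw]
  ]
  -- iteration 3/3 --
  LT 90: heading 45 -> 135
  RT 270: heading 135 -> 225
  REPEAT 3 [
    -- iteration 1/3 --
    RT 180: heading 225 -> 45
    FD 16: (32.627,13.627) -> (43.941,24.941) [heading=45, draw]
    -- iteration 2/3 --
    RT 180: heading 45 -> 225
    FD 16: (43.941,24.941) -> (32.627,13.627) [heading=225, draw]
    -- iteration 3/3 --
    RT 180: heading 225 -> 45
    FD 16: (32.627,13.627) -> (43.941,24.941) [heading=45, draw]
  ]
]
BK 4: (43.941,24.941) -> (41.113,22.113) [heading=45, draw]
PD: pen down
Final: pos=(41.113,22.113), heading=45, 10 segment(s) drawn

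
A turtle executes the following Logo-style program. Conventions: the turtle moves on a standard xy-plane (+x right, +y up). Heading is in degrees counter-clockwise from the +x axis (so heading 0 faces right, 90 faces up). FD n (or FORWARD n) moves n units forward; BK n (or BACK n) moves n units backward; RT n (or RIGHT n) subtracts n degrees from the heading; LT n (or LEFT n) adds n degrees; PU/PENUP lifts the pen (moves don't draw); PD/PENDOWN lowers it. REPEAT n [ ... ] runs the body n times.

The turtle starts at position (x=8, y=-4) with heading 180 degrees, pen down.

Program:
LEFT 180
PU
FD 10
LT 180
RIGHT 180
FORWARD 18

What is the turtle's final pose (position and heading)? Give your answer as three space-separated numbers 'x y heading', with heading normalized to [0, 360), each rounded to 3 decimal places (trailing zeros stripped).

Answer: 36 -4 0

Derivation:
Executing turtle program step by step:
Start: pos=(8,-4), heading=180, pen down
LT 180: heading 180 -> 0
PU: pen up
FD 10: (8,-4) -> (18,-4) [heading=0, move]
LT 180: heading 0 -> 180
RT 180: heading 180 -> 0
FD 18: (18,-4) -> (36,-4) [heading=0, move]
Final: pos=(36,-4), heading=0, 0 segment(s) drawn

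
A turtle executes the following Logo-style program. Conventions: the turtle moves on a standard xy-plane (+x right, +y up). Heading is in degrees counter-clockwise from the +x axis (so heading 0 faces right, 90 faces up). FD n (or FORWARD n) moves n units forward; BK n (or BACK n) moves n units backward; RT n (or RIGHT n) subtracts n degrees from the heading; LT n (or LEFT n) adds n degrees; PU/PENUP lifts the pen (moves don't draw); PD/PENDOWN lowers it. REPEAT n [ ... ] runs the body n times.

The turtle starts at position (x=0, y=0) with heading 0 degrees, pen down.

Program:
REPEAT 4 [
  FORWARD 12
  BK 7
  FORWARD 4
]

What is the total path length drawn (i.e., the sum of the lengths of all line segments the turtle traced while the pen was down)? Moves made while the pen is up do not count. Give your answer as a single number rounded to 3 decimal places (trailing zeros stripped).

Executing turtle program step by step:
Start: pos=(0,0), heading=0, pen down
REPEAT 4 [
  -- iteration 1/4 --
  FD 12: (0,0) -> (12,0) [heading=0, draw]
  BK 7: (12,0) -> (5,0) [heading=0, draw]
  FD 4: (5,0) -> (9,0) [heading=0, draw]
  -- iteration 2/4 --
  FD 12: (9,0) -> (21,0) [heading=0, draw]
  BK 7: (21,0) -> (14,0) [heading=0, draw]
  FD 4: (14,0) -> (18,0) [heading=0, draw]
  -- iteration 3/4 --
  FD 12: (18,0) -> (30,0) [heading=0, draw]
  BK 7: (30,0) -> (23,0) [heading=0, draw]
  FD 4: (23,0) -> (27,0) [heading=0, draw]
  -- iteration 4/4 --
  FD 12: (27,0) -> (39,0) [heading=0, draw]
  BK 7: (39,0) -> (32,0) [heading=0, draw]
  FD 4: (32,0) -> (36,0) [heading=0, draw]
]
Final: pos=(36,0), heading=0, 12 segment(s) drawn

Segment lengths:
  seg 1: (0,0) -> (12,0), length = 12
  seg 2: (12,0) -> (5,0), length = 7
  seg 3: (5,0) -> (9,0), length = 4
  seg 4: (9,0) -> (21,0), length = 12
  seg 5: (21,0) -> (14,0), length = 7
  seg 6: (14,0) -> (18,0), length = 4
  seg 7: (18,0) -> (30,0), length = 12
  seg 8: (30,0) -> (23,0), length = 7
  seg 9: (23,0) -> (27,0), length = 4
  seg 10: (27,0) -> (39,0), length = 12
  seg 11: (39,0) -> (32,0), length = 7
  seg 12: (32,0) -> (36,0), length = 4
Total = 92

Answer: 92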